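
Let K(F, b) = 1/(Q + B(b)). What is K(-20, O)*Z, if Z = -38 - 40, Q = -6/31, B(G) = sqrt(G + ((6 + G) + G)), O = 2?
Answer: -1209/958 - 12493*sqrt(3)/958 ≈ -23.849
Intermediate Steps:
B(G) = sqrt(6 + 3*G) (B(G) = sqrt(G + (6 + 2*G)) = sqrt(6 + 3*G))
Q = -6/31 (Q = -6*1/31 = -6/31 ≈ -0.19355)
Z = -78
K(F, b) = 1/(-6/31 + sqrt(6 + 3*b))
K(-20, O)*Z = (31/(-6 + 31*sqrt(3)*sqrt(2 + 2)))*(-78) = (31/(-6 + 31*sqrt(3)*sqrt(4)))*(-78) = (31/(-6 + 31*sqrt(3)*2))*(-78) = (31/(-6 + 62*sqrt(3)))*(-78) = -2418/(-6 + 62*sqrt(3))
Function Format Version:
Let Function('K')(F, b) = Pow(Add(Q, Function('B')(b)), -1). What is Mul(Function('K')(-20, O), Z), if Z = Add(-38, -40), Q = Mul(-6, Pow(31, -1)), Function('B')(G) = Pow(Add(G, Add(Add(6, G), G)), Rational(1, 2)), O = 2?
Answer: Add(Rational(-1209, 958), Mul(Rational(-12493, 958), Pow(3, Rational(1, 2)))) ≈ -23.849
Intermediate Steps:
Function('B')(G) = Pow(Add(6, Mul(3, G)), Rational(1, 2)) (Function('B')(G) = Pow(Add(G, Add(6, Mul(2, G))), Rational(1, 2)) = Pow(Add(6, Mul(3, G)), Rational(1, 2)))
Q = Rational(-6, 31) (Q = Mul(-6, Rational(1, 31)) = Rational(-6, 31) ≈ -0.19355)
Z = -78
Function('K')(F, b) = Pow(Add(Rational(-6, 31), Pow(Add(6, Mul(3, b)), Rational(1, 2))), -1)
Mul(Function('K')(-20, O), Z) = Mul(Mul(31, Pow(Add(-6, Mul(31, Pow(3, Rational(1, 2)), Pow(Add(2, 2), Rational(1, 2)))), -1)), -78) = Mul(Mul(31, Pow(Add(-6, Mul(31, Pow(3, Rational(1, 2)), Pow(4, Rational(1, 2)))), -1)), -78) = Mul(Mul(31, Pow(Add(-6, Mul(31, Pow(3, Rational(1, 2)), 2)), -1)), -78) = Mul(Mul(31, Pow(Add(-6, Mul(62, Pow(3, Rational(1, 2)))), -1)), -78) = Mul(-2418, Pow(Add(-6, Mul(62, Pow(3, Rational(1, 2)))), -1))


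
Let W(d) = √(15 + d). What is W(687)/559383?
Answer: √78/186461 ≈ 4.7365e-5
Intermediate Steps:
W(687)/559383 = √(15 + 687)/559383 = √702*(1/559383) = (3*√78)*(1/559383) = √78/186461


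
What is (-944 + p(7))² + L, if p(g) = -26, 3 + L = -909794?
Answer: 31103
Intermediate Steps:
L = -909797 (L = -3 - 909794 = -909797)
(-944 + p(7))² + L = (-944 - 26)² - 909797 = (-970)² - 909797 = 940900 - 909797 = 31103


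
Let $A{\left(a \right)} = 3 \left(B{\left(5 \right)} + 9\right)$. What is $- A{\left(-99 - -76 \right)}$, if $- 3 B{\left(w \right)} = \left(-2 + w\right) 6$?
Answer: $-9$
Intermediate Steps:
$B{\left(w \right)} = 4 - 2 w$ ($B{\left(w \right)} = - \frac{\left(-2 + w\right) 6}{3} = - \frac{-12 + 6 w}{3} = 4 - 2 w$)
$A{\left(a \right)} = 9$ ($A{\left(a \right)} = 3 \left(\left(4 - 10\right) + 9\right) = 3 \left(-6 + 9\right) = 3 \cdot 3 = 9$)
$- A{\left(-99 - -76 \right)} = \left(-1\right) 9 = -9$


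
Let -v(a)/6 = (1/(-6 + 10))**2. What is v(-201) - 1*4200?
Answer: -33603/8 ≈ -4200.4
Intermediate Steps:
v(a) = -3/8 (v(a) = -6/(-6 + 10)**2 = -6*(1/4)**2 = -6*1/16 = -3/8)
v(-201) - 1*4200 = -3/8 - 1*4200 = -3/8 - 4200 = -33603/8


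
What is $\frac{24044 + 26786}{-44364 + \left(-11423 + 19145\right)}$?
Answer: $- \frac{25415}{18321} \approx -1.3872$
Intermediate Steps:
$\frac{24044 + 26786}{-44364 + \left(-11423 + 19145\right)} = \frac{50830}{-44364 + 7722} = \frac{50830}{-36642} = 50830 \left(- \frac{1}{36642}\right) = - \frac{25415}{18321}$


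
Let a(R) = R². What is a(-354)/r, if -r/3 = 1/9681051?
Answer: -404396862372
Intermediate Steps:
r = -1/3227017 (r = -3/9681051 = -3*1/9681051 = -1/3227017 ≈ -3.0988e-7)
a(-354)/r = (-354)²/(-1/3227017) = 125316*(-3227017) = -404396862372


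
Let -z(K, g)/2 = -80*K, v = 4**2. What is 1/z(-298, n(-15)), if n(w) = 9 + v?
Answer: -1/47680 ≈ -2.0973e-5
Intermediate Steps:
v = 16
n(w) = 25 (n(w) = 9 + 16 = 25)
z(K, g) = 160*K (z(K, g) = -(-160)*K = 160*K)
1/z(-298, n(-15)) = 1/(160*(-298)) = 1/(-47680) = -1/47680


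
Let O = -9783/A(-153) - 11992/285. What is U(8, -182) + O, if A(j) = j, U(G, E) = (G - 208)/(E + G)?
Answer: 1077833/46835 ≈ 23.013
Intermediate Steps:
U(G, E) = (-208 + G)/(E + G)
O = 105931/4845 (O = -9783/(-153) - 11992/285 = -9783*(-1/153) - 11992*1/285 = 1087/17 - 11992/285 = 105931/4845 ≈ 21.864)
U(8, -182) + O = (-208 + 8)/(-182 + 8) + 105931/4845 = -200/(-174) + 105931/4845 = -1/174*(-200) + 105931/4845 = 100/87 + 105931/4845 = 1077833/46835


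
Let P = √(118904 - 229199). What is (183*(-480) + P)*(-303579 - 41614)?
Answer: 30321753120 - 1035579*I*√12255 ≈ 3.0322e+10 - 1.1464e+8*I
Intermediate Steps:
P = 3*I*√12255 (P = √(-110295) = 3*I*√12255 ≈ 332.11*I)
(183*(-480) + P)*(-303579 - 41614) = (183*(-480) + 3*I*√12255)*(-303579 - 41614) = (-87840 + 3*I*√12255)*(-345193) = 30321753120 - 1035579*I*√12255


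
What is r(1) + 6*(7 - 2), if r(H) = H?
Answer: 31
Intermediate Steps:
r(1) + 6*(7 - 2) = 1 + 6*(7 - 2) = 1 + 6*5 = 1 + 30 = 31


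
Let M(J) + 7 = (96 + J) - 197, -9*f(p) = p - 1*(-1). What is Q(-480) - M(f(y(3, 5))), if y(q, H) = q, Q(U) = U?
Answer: -3344/9 ≈ -371.56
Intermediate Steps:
f(p) = -⅑ - p/9 (f(p) = -(p - 1*(-1))/9 = -(p + 1)/9 = -(1 + p)/9 = -⅑ - p/9)
M(J) = -108 + J (M(J) = -7 + ((96 + J) - 197) = -7 + (-101 + J) = -108 + J)
Q(-480) - M(f(y(3, 5))) = -480 - (-108 + (-⅑ - ⅑*3)) = -480 - (-108 + (-⅑ - ⅓)) = -480 - (-108 - 4/9) = -480 - 1*(-976/9) = -480 + 976/9 = -3344/9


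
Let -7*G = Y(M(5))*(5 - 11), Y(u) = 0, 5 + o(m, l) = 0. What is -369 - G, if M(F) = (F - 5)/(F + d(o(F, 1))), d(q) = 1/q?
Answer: -369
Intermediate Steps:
o(m, l) = -5 (o(m, l) = -5 + 0 = -5)
M(F) = (-5 + F)/(-⅕ + F) (M(F) = (F - 5)/(F + 1/(-5)) = (-5 + F)/(F - ⅕) = (-5 + F)/(-⅕ + F))
G = 0 (G = -0*(5 - 11) = -0*(-6) = -⅐*0 = 0)
-369 - G = -369 - 1*0 = -369 + 0 = -369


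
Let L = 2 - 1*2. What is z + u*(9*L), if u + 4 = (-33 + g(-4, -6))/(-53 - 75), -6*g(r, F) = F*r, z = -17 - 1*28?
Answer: -45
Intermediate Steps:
z = -45 (z = -17 - 28 = -45)
g(r, F) = -F*r/6
L = 0 (L = 2 - 2 = 0)
u = -475/128 (u = -4 + (-33 - ⅙*(-6)*(-4))/(-53 - 75) = -4 + (-33 - 4)/(-128) = -4 - 37*(-1/128) = -4 + 37/128 = -475/128 ≈ -3.7109)
z + u*(9*L) = -45 - 4275*0/128 = -45 - 475/128*0 = -45 + 0 = -45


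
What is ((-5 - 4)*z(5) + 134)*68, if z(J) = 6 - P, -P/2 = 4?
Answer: 544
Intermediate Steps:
P = -8 (P = -2*4 = -8)
z(J) = 14 (z(J) = 6 - 1*(-8) = 6 + 8 = 14)
((-5 - 4)*z(5) + 134)*68 = ((-5 - 4)*14 + 134)*68 = (-9*14 + 134)*68 = (-126 + 134)*68 = 8*68 = 544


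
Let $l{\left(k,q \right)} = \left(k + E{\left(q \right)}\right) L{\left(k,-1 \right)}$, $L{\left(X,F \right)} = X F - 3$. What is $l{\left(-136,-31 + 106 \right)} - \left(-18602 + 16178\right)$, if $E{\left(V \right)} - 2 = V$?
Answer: $-5423$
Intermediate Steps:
$L{\left(X,F \right)} = -3 + F X$ ($L{\left(X,F \right)} = F X - 3 = -3 + F X$)
$E{\left(V \right)} = 2 + V$
$l{\left(k,q \right)} = \left(-3 - k\right) \left(2 + k + q\right)$ ($l{\left(k,q \right)} = \left(k + \left(2 + q\right)\right) \left(-3 - k\right) = \left(2 + k + q\right) \left(-3 - k\right) = \left(-3 - k\right) \left(2 + k + q\right)$)
$l{\left(-136,-31 + 106 \right)} - \left(-18602 + 16178\right) = - \left(3 - 136\right) \left(2 - 136 + \left(-31 + 106\right)\right) - \left(-18602 + 16178\right) = \left(-1\right) \left(-133\right) \left(2 - 136 + 75\right) - -2424 = \left(-1\right) \left(-133\right) \left(-59\right) + 2424 = -7847 + 2424 = -5423$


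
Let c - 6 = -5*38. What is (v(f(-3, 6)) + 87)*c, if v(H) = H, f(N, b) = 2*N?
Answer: -14904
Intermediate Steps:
c = -184 (c = 6 - 5*38 = 6 - 190 = -184)
(v(f(-3, 6)) + 87)*c = (2*(-3) + 87)*(-184) = (-6 + 87)*(-184) = 81*(-184) = -14904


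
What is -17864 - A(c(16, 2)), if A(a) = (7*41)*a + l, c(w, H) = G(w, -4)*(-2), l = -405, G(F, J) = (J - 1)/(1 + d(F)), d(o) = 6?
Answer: -17869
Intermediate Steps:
G(F, J) = -1/7 + J/7 (G(F, J) = (J - 1)/(1 + 6) = (-1 + J)/7 = (-1 + J)*(1/7) = -1/7 + J/7)
c(w, H) = 10/7 (c(w, H) = (-1/7 + (1/7)*(-4))*(-2) = (-1/7 - 4/7)*(-2) = -5/7*(-2) = 10/7)
A(a) = -405 + 287*a (A(a) = (7*41)*a - 405 = 287*a - 405 = -405 + 287*a)
-17864 - A(c(16, 2)) = -17864 - (-405 + 287*(10/7)) = -17864 - (-405 + 410) = -17864 - 1*5 = -17864 - 5 = -17869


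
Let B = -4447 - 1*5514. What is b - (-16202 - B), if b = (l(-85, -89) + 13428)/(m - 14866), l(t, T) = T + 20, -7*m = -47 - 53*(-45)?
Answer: 94849841/15200 ≈ 6240.1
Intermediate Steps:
B = -9961 (B = -4447 - 5514 = -9961)
m = -334 (m = -(-47 - 53*(-45))/7 = -(-47 + 2385)/7 = -1/7*2338 = -334)
l(t, T) = 20 + T
b = -13359/15200 (b = ((20 - 89) + 13428)/(-334 - 14866) = (-69 + 13428)/(-15200) = 13359*(-1/15200) = -13359/15200 ≈ -0.87888)
b - (-16202 - B) = -13359/15200 - (-16202 - 1*(-9961)) = -13359/15200 - (-16202 + 9961) = -13359/15200 - 1*(-6241) = -13359/15200 + 6241 = 94849841/15200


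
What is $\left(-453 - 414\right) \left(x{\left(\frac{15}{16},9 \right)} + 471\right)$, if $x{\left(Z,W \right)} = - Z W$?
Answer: $- \frac{6416667}{16} \approx -4.0104 \cdot 10^{5}$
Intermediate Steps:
$x{\left(Z,W \right)} = - W Z$
$\left(-453 - 414\right) \left(x{\left(\frac{15}{16},9 \right)} + 471\right) = \left(-453 - 414\right) \left(\left(-1\right) 9 \cdot \frac{15}{16} + 471\right) = - 867 \left(\left(-1\right) 9 \cdot 15 \cdot \frac{1}{16} + 471\right) = - 867 \left(\left(-1\right) 9 \cdot \frac{15}{16} + 471\right) = - 867 \left(- \frac{135}{16} + 471\right) = \left(-867\right) \frac{7401}{16} = - \frac{6416667}{16}$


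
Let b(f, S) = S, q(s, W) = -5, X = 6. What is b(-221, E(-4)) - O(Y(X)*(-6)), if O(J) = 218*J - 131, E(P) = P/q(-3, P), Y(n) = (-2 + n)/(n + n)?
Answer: 2839/5 ≈ 567.80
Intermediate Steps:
Y(n) = (-2 + n)/(2*n) (Y(n) = (-2 + n)/((2*n)) = (-2 + n)*(1/(2*n)) = (-2 + n)/(2*n))
E(P) = -P/5 (E(P) = P/(-5) = P*(-⅕) = -P/5)
O(J) = -131 + 218*J
b(-221, E(-4)) - O(Y(X)*(-6)) = -⅕*(-4) - (-131 + 218*(((½)*(-2 + 6)/6)*(-6))) = ⅘ - (-131 + 218*(((½)*(⅙)*4)*(-6))) = ⅘ - (-131 + 218*((⅓)*(-6))) = ⅘ - (-131 + 218*(-2)) = ⅘ - (-131 - 436) = ⅘ - 1*(-567) = ⅘ + 567 = 2839/5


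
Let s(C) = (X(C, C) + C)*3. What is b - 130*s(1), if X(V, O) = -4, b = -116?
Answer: 1054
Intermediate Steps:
s(C) = -12 + 3*C (s(C) = (-4 + C)*3 = -12 + 3*C)
b - 130*s(1) = -116 - 130*(-12 + 3*1) = -116 - 130*(-12 + 3) = -116 - 130*(-9) = -116 + 1170 = 1054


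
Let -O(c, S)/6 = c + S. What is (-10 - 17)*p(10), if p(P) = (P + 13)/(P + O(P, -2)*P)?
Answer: 621/470 ≈ 1.3213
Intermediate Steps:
O(c, S) = -6*S - 6*c (O(c, S) = -6*(c + S) = -6*(S + c) = -6*S - 6*c)
p(P) = (13 + P)/(P + P*(12 - 6*P)) (p(P) = (P + 13)/(P + (-6*(-2) - 6*P)*P) = (13 + P)/(P + (12 - 6*P)*P) = (13 + P)/(P + P*(12 - 6*P)))
(-10 - 17)*p(10) = (-10 - 17)*((-13 - 1*10)/(10*(-13 + 6*10))) = -27*(-13 - 10)/(10*(-13 + 60)) = -27*(-23)/(10*47) = -27*(-23/470) = 621/470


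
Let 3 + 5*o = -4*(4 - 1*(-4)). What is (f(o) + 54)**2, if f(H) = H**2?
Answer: 10609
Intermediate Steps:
o = -7 (o = -3/5 + (-4*(4 - 1*(-4)))/5 = -3/5 + (-4*(4 + 4))/5 = -3/5 + (-4*8)/5 = -3/5 + (1/5)*(-32) = -3/5 - 32/5 = -7)
(f(o) + 54)**2 = ((-7)**2 + 54)**2 = (49 + 54)**2 = 103**2 = 10609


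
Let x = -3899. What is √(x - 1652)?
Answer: I*√5551 ≈ 74.505*I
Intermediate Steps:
√(x - 1652) = √(-3899 - 1652) = √(-5551) = I*√5551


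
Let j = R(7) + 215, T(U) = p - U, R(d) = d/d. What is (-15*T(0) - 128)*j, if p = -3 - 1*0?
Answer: -17928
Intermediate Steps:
R(d) = 1
p = -3 (p = -3 + 0 = -3)
T(U) = -3 - U
j = 216 (j = 1 + 215 = 216)
(-15*T(0) - 128)*j = (-15*(-3 - 1*0) - 128)*216 = (-15*(-3 + 0) - 128)*216 = (-15*(-3) - 128)*216 = (45 - 128)*216 = -83*216 = -17928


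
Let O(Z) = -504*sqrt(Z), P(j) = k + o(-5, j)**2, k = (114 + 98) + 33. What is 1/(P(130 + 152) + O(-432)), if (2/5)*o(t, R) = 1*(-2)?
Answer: 5/2033478 + 56*I*sqrt(3)/1016739 ≈ 2.4588e-6 + 9.5398e-5*I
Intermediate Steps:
o(t, R) = -5 (o(t, R) = 5*(1*(-2))/2 = (5/2)*(-2) = -5)
k = 245 (k = 212 + 33 = 245)
P(j) = 270 (P(j) = 245 + (-5)**2 = 245 + 25 = 270)
1/(P(130 + 152) + O(-432)) = 1/(270 - 6048*I*sqrt(3))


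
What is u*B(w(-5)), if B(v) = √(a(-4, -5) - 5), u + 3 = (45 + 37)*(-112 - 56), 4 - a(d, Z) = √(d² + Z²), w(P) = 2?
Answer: -13779*I*√(1 + √41) ≈ -37491.0*I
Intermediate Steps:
a(d, Z) = 4 - √(Z² + d²) (a(d, Z) = 4 - √(d² + Z²) = 4 - √(Z² + d²))
u = -13779 (u = -3 + (45 + 37)*(-112 - 56) = -3 + 82*(-168) = -3 - 13776 = -13779)
B(v) = √(-1 - √41) (B(v) = √((4 - √((-5)² + (-4)²)) - 5) = √((4 - √(25 + 16)) - 5) = √((4 - √41) - 5) = √(-1 - √41))
u*B(w(-5)) = -13779*√(-1 - √41)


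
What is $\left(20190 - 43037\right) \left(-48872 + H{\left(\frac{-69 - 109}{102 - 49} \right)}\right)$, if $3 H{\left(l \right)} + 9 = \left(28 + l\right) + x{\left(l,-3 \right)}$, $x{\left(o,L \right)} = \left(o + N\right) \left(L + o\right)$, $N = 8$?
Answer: $\frac{9410297960723}{8427} \approx 1.1167 \cdot 10^{9}$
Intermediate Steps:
$x{\left(o,L \right)} = \left(8 + o\right) \left(L + o\right)$ ($x{\left(o,L \right)} = \left(o + 8\right) \left(L + o\right) = \left(8 + o\right) \left(L + o\right)$)
$H{\left(l \right)} = - \frac{5}{3} + 2 l + \frac{l^{2}}{3}$ ($H{\left(l \right)} = -3 + \frac{\left(28 + l\right) + \left(l^{2} + 8 \left(-3\right) + 8 l - 3 l\right)}{3} = -3 + \frac{\left(28 + l\right) + \left(l^{2} - 24 + 8 l - 3 l\right)}{3} = -3 + \frac{\left(28 + l\right) + \left(-24 + l^{2} + 5 l\right)}{3} = -3 + \frac{4 + l^{2} + 6 l}{3} = -3 + \left(\frac{4}{3} + 2 l + \frac{l^{2}}{3}\right) = - \frac{5}{3} + 2 l + \frac{l^{2}}{3}$)
$\left(20190 - 43037\right) \left(-48872 + H{\left(\frac{-69 - 109}{102 - 49} \right)}\right) = \left(20190 - 43037\right) \left(-48872 + \left(- \frac{5}{3} + 2 \frac{-69 - 109}{102 - 49} + \frac{\left(\frac{-69 - 109}{102 - 49}\right)^{2}}{3}\right)\right) = - 22847 \left(-48872 + \left(- \frac{5}{3} + 2 \left(- \frac{178}{53}\right) + \frac{\left(- \frac{178}{53}\right)^{2}}{3}\right)\right) = - 22847 \left(-48872 - \frac{38965}{8427}\right) = \left(-22847\right) \left(- \frac{411883309}{8427}\right) = \frac{9410297960723}{8427}$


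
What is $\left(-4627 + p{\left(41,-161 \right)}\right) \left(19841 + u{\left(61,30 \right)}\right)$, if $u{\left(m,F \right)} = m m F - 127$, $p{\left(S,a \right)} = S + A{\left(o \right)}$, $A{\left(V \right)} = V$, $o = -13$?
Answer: $-604051056$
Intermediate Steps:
$p{\left(S,a \right)} = -13 + S$ ($p{\left(S,a \right)} = S - 13 = -13 + S$)
$u{\left(m,F \right)} = -127 + F m^{2}$ ($u{\left(m,F \right)} = m^{2} F - 127 = F m^{2} - 127 = -127 + F m^{2}$)
$\left(-4627 + p{\left(41,-161 \right)}\right) \left(19841 + u{\left(61,30 \right)}\right) = \left(-4627 + \left(-13 + 41\right)\right) \left(19841 - \left(127 - 30 \cdot 61^{2}\right)\right) = \left(-4627 + 28\right) \left(19841 + \left(-127 + 30 \cdot 3721\right)\right) = - 4599 \left(19841 + \left(-127 + 111630\right)\right) = - 4599 \left(19841 + 111503\right) = \left(-4599\right) 131344 = -604051056$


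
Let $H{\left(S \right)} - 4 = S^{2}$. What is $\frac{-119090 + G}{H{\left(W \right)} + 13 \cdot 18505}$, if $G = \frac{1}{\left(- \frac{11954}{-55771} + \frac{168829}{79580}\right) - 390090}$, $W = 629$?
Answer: $- \frac{479492063186901349}{2561572302574287087} \approx -0.18719$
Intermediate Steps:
$H{\left(S \right)} = 4 + S^{2}$
$G = - \frac{103215260}{40262999678947}$ ($G = \frac{1}{\left(\left(-11954\right) \left(- \frac{1}{55771}\right) + 168829 \cdot \frac{1}{79580}\right) - 390090} = \frac{1}{\left(\frac{278}{1297} + \frac{168829}{79580}\right) - 390090} = \frac{1}{\frac{241094453}{103215260} - 390090} = \frac{1}{- \frac{40262999678947}{103215260}} = - \frac{103215260}{40262999678947} \approx -2.5635 \cdot 10^{-6}$)
$\frac{-119090 + G}{H{\left(W \right)} + 13 \cdot 18505} = \frac{-119090 - \frac{103215260}{40262999678947}}{\left(4 + 629^{2}\right) + 13 \cdot 18505} = - \frac{4794920631869013490}{40262999678947 \left(\left(4 + 395641\right) + 240565\right)} = - \frac{4794920631869013490}{40262999678947 \left(395645 + 240565\right)} = - \frac{4794920631869013490}{40262999678947 \cdot 636210} = \left(- \frac{4794920631869013490}{40262999678947}\right) \frac{1}{636210} = - \frac{479492063186901349}{2561572302574287087}$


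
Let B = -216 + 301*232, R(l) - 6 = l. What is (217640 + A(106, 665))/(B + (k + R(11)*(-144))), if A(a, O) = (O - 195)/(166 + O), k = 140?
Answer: 90429655/27966474 ≈ 3.2335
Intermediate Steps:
A(a, O) = (-195 + O)/(166 + O)
R(l) = 6 + l
B = 69616 (B = -216 + 69832 = 69616)
(217640 + A(106, 665))/(B + (k + R(11)*(-144))) = (217640 + (-195 + 665)/(166 + 665))/(69616 + (140 + (6 + 11)*(-144))) = (217640 + 470/831)/(69616 + (140 + 17*(-144))) = (217640 + (1/831)*470)/(69616 + (140 - 2448)) = (217640 + 470/831)/(69616 - 2308) = (180859310/831)/67308 = (180859310/831)*(1/67308) = 90429655/27966474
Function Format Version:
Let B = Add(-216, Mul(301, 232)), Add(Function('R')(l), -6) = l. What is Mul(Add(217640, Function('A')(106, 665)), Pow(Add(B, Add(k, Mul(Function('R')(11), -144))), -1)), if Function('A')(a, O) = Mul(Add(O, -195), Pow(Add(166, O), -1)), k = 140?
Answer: Rational(90429655, 27966474) ≈ 3.2335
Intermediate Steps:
Function('A')(a, O) = Mul(Pow(Add(166, O), -1), Add(-195, O)) (Function('A')(a, O) = Mul(Add(-195, O), Pow(Add(166, O), -1)) = Mul(Pow(Add(166, O), -1), Add(-195, O)))
Function('R')(l) = Add(6, l)
B = 69616 (B = Add(-216, 69832) = 69616)
Mul(Add(217640, Function('A')(106, 665)), Pow(Add(B, Add(k, Mul(Function('R')(11), -144))), -1)) = Mul(Add(217640, Mul(Pow(Add(166, 665), -1), Add(-195, 665))), Pow(Add(69616, Add(140, Mul(Add(6, 11), -144))), -1)) = Mul(Add(217640, Mul(Pow(831, -1), 470)), Pow(Add(69616, Add(140, Mul(17, -144))), -1)) = Mul(Add(217640, Mul(Rational(1, 831), 470)), Pow(Add(69616, Add(140, -2448)), -1)) = Mul(Add(217640, Rational(470, 831)), Pow(Add(69616, -2308), -1)) = Mul(Rational(180859310, 831), Pow(67308, -1)) = Mul(Rational(180859310, 831), Rational(1, 67308)) = Rational(90429655, 27966474)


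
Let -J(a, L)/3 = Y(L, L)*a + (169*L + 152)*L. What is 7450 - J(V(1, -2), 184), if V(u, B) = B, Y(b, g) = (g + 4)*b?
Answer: 17048794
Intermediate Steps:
Y(b, g) = b*(4 + g) (Y(b, g) = (4 + g)*b = b*(4 + g))
J(a, L) = -3*L*(152 + 169*L) - 3*L*a*(4 + L) (J(a, L) = -3*((L*(4 + L))*a + (169*L + 152)*L) = -3*(L*a*(4 + L) + (152 + 169*L)*L) = -3*(L*a*(4 + L) + L*(152 + 169*L)) = -3*(L*(152 + 169*L) + L*a*(4 + L)) = -3*L*(152 + 169*L) - 3*L*a*(4 + L))
7450 - J(V(1, -2), 184) = 7450 - 3*184*(-152 - 169*184 - 1*(-2)*(4 + 184)) = 7450 - 3*184*(-152 - 31096 - 1*(-2)*188) = 7450 - 3*184*(-152 - 31096 + 376) = 7450 - 3*184*(-30872) = 7450 - 1*(-17041344) = 7450 + 17041344 = 17048794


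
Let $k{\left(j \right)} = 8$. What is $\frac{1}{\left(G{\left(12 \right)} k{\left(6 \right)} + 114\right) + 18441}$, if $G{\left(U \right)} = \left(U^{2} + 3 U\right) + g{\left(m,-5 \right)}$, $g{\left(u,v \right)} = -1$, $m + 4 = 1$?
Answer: $\frac{1}{19987} \approx 5.0033 \cdot 10^{-5}$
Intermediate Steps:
$m = -3$ ($m = -4 + 1 = -3$)
$G{\left(U \right)} = -1 + U^{2} + 3 U$ ($G{\left(U \right)} = \left(U^{2} + 3 U\right) - 1 = -1 + U^{2} + 3 U$)
$\frac{1}{\left(G{\left(12 \right)} k{\left(6 \right)} + 114\right) + 18441} = \frac{1}{\left(\left(-1 + 12^{2} + 3 \cdot 12\right) 8 + 114\right) + 18441} = \frac{1}{\left(\left(-1 + 144 + 36\right) 8 + 114\right) + 18441} = \frac{1}{\left(179 \cdot 8 + 114\right) + 18441} = \frac{1}{\left(1432 + 114\right) + 18441} = \frac{1}{1546 + 18441} = \frac{1}{19987}$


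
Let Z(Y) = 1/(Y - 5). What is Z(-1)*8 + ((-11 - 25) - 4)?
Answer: -124/3 ≈ -41.333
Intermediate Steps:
Z(Y) = 1/(-5 + Y)
Z(-1)*8 + ((-11 - 25) - 4) = 8/(-5 - 1) + ((-11 - 25) - 4) = 8/(-6) + (-36 - 4) = -1/6*8 - 40 = -4/3 - 40 = -124/3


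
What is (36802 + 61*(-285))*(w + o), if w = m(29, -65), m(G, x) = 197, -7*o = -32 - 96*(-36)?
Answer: -39707765/7 ≈ -5.6725e+6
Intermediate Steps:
o = -3424/7 (o = -(-32 - 96*(-36))/7 = -(-32 + 3456)/7 = -⅐*3424 = -3424/7 ≈ -489.14)
w = 197
(36802 + 61*(-285))*(w + o) = (36802 + 61*(-285))*(197 - 3424/7) = (36802 - 17385)*(-2045/7) = 19417*(-2045/7) = -39707765/7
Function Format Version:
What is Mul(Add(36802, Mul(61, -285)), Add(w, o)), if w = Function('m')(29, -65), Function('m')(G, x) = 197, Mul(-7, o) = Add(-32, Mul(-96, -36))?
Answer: Rational(-39707765, 7) ≈ -5.6725e+6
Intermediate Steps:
o = Rational(-3424, 7) (o = Mul(Rational(-1, 7), Add(-32, Mul(-96, -36))) = Mul(Rational(-1, 7), Add(-32, 3456)) = Mul(Rational(-1, 7), 3424) = Rational(-3424, 7) ≈ -489.14)
w = 197
Mul(Add(36802, Mul(61, -285)), Add(w, o)) = Mul(Add(36802, Mul(61, -285)), Add(197, Rational(-3424, 7))) = Mul(Add(36802, -17385), Rational(-2045, 7)) = Mul(19417, Rational(-2045, 7)) = Rational(-39707765, 7)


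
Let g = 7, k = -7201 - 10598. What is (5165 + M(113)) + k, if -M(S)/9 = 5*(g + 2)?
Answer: -13039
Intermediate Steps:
k = -17799
M(S) = -405 (M(S) = -45*(7 + 2) = -45*9 = -9*45 = -405)
(5165 + M(113)) + k = (5165 - 405) - 17799 = 4760 - 17799 = -13039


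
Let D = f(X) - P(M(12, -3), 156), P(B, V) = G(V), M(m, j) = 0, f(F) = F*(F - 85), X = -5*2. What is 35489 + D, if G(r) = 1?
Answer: 36438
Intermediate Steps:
X = -10
f(F) = F*(-85 + F)
P(B, V) = 1
D = 949 (D = -10*(-85 - 10) - 1*1 = -10*(-95) - 1 = 950 - 1 = 949)
35489 + D = 35489 + 949 = 36438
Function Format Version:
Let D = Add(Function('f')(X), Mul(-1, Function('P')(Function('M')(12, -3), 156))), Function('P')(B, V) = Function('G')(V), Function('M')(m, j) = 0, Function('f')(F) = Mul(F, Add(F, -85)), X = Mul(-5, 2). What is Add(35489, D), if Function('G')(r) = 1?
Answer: 36438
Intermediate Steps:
X = -10
Function('f')(F) = Mul(F, Add(-85, F))
Function('P')(B, V) = 1
D = 949 (D = Add(Mul(-10, Add(-85, -10)), Mul(-1, 1)) = Add(Mul(-10, -95), -1) = Add(950, -1) = 949)
Add(35489, D) = Add(35489, 949) = 36438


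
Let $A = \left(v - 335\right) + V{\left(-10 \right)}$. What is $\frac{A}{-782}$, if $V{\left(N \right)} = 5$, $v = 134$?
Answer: $\frac{98}{391} \approx 0.25064$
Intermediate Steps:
$A = -196$ ($A = \left(134 - 335\right) + 5 = -201 + 5 = -196$)
$\frac{A}{-782} = - \frac{196}{-782} = \left(-196\right) \left(- \frac{1}{782}\right) = \frac{98}{391}$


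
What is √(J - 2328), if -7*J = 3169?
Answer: I*√136255/7 ≈ 52.732*I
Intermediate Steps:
J = -3169/7 (J = -⅐*3169 = -3169/7 ≈ -452.71)
√(J - 2328) = √(-3169/7 - 2328) = √(-19465/7) = I*√136255/7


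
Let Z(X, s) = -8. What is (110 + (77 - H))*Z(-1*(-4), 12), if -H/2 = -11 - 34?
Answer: -776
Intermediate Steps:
H = 90 (H = -2*(-11 - 34) = -2*(-45) = 90)
(110 + (77 - H))*Z(-1*(-4), 12) = (110 + (77 - 1*90))*(-8) = (110 + (77 - 90))*(-8) = (110 - 13)*(-8) = 97*(-8) = -776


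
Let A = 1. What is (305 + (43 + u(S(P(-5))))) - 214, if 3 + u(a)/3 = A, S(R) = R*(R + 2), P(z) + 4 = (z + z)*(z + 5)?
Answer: 128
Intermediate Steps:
P(z) = -4 + 2*z*(5 + z) (P(z) = -4 + (z + z)*(z + 5) = -4 + (2*z)*(5 + z) = -4 + 2*z*(5 + z))
S(R) = R*(2 + R)
u(a) = -6 (u(a) = -9 + 3*1 = -9 + 3 = -6)
(305 + (43 + u(S(P(-5))))) - 214 = (305 + (43 - 6)) - 214 = (305 + 37) - 214 = 342 - 214 = 128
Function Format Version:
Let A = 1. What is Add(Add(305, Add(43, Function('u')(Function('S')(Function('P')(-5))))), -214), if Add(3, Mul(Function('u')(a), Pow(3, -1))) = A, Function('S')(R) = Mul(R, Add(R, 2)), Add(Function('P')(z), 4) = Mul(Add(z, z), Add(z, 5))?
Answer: 128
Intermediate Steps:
Function('P')(z) = Add(-4, Mul(2, z, Add(5, z))) (Function('P')(z) = Add(-4, Mul(Add(z, z), Add(z, 5))) = Add(-4, Mul(Mul(2, z), Add(5, z))) = Add(-4, Mul(2, z, Add(5, z))))
Function('S')(R) = Mul(R, Add(2, R))
Function('u')(a) = -6 (Function('u')(a) = Add(-9, Mul(3, 1)) = Add(-9, 3) = -6)
Add(Add(305, Add(43, Function('u')(Function('S')(Function('P')(-5))))), -214) = Add(Add(305, Add(43, -6)), -214) = Add(Add(305, 37), -214) = Add(342, -214) = 128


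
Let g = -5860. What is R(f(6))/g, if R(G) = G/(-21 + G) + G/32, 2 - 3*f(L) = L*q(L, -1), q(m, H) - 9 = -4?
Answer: -1/365664 ≈ -2.7348e-6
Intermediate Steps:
q(m, H) = 5 (q(m, H) = 9 - 4 = 5)
f(L) = 2/3 - 5*L/3 (f(L) = 2/3 - L*5/3 = 2/3 - 5*L/3)
R(G) = G/32 + G/(-21 + G) (R(G) = G/(-21 + G) + G*(1/32) = G/(-21 + G) + G/32 = G/32 + G/(-21 + G))
R(f(6))/g = ((2/3 - 5/3*6)*(11 + (2/3 - 5/3*6))/(32*(-21 + (2/3 - 5/3*6))))/(-5860) = ((2/3 - 10)*(11 + (2/3 - 10))/(32*(-21 + (2/3 - 10))))*(-1/5860) = ((1/32)*(-28/3)*(11 - 28/3)/(-21 - 28/3))*(-1/5860) = ((1/32)*(-28/3)*(5/3)/(-91/3))*(-1/5860) = ((1/32)*(-28/3)*(-3/91)*(5/3))*(-1/5860) = (5/312)*(-1/5860) = -1/365664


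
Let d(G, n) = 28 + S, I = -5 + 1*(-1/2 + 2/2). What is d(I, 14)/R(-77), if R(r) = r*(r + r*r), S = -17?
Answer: -1/40964 ≈ -2.4412e-5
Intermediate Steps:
R(r) = r*(r + r²)
I = -9/2 (I = -5 + 1*(-1*½ + 2*(½)) = -5 + 1*(-½ + 1) = -5 + 1*(½) = -5 + ½ = -9/2 ≈ -4.5000)
d(G, n) = 11 (d(G, n) = 28 - 17 = 11)
d(I, 14)/R(-77) = 11/(((-77)²*(1 - 77))) = 11/((5929*(-76))) = 11/(-450604) = 11*(-1/450604) = -1/40964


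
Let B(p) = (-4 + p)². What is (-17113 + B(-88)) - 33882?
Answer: -42531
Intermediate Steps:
(-17113 + B(-88)) - 33882 = (-17113 + (-4 - 88)²) - 33882 = (-17113 + (-92)²) - 33882 = (-17113 + 8464) - 33882 = -8649 - 33882 = -42531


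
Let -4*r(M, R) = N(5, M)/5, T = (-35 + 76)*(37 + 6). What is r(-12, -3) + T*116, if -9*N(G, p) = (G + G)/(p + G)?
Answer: 25768007/126 ≈ 2.0451e+5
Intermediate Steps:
N(G, p) = -2*G/(9*(G + p)) (N(G, p) = -(G + G)/(9*(p + G)) = -2*G/(9*(G + p)))
T = 1763 (T = 41*43 = 1763)
r(M, R) = 1/(2*(45 + 9*M)) (r(M, R) = -(-2*5/(9*5 + 9*M))/(4*5) = -(-2*5/(45 + 9*M))/(4*5) = -(-10/(45 + 9*M))/(4*5) = -(-1)/(2*(45 + 9*M)) = 1/(2*(45 + 9*M)))
r(-12, -3) + T*116 = 1/(18*(5 - 12)) + 1763*116 = (1/18)/(-7) + 204508 = (1/18)*(-1/7) + 204508 = -1/126 + 204508 = 25768007/126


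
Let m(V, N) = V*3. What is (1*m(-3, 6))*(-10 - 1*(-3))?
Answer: 63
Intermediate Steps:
m(V, N) = 3*V
(1*m(-3, 6))*(-10 - 1*(-3)) = (1*(3*(-3)))*(-10 - 1*(-3)) = (1*(-9))*(-10 + 3) = -9*(-7) = 63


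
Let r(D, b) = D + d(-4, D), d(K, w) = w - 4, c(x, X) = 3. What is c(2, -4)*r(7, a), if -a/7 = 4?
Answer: 30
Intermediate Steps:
d(K, w) = -4 + w
a = -28 (a = -7*4 = -28)
r(D, b) = -4 + 2*D (r(D, b) = D + (-4 + D) = -4 + 2*D)
c(2, -4)*r(7, a) = 3*(-4 + 2*7) = 3*(-4 + 14) = 3*10 = 30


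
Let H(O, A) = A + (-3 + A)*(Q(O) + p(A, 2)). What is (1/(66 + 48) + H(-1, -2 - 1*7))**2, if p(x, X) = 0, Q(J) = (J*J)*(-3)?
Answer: 9480241/12996 ≈ 729.47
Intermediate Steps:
Q(J) = -3*J**2 (Q(J) = J**2*(-3) = -3*J**2)
H(O, A) = A - 3*O**2*(-3 + A) (H(O, A) = A + (-3 + A)*(-3*O**2 + 0) = A + (-3 + A)*(-3*O**2) = A - 3*O**2*(-3 + A))
(1/(66 + 48) + H(-1, -2 - 1*7))**2 = (1/(66 + 48) + ((-2 - 1*7) + 9*(-1)**2 - 3*(-2 - 1*7)*(-1)**2))**2 = (1/114 + ((-2 - 7) + 9*1 - 3*(-2 - 7)*1))**2 = (1/114 + (-9 + 9 - 3*(-9)*1))**2 = (1/114 + (-9 + 9 + 27))**2 = (1/114 + 27)**2 = (3079/114)**2 = 9480241/12996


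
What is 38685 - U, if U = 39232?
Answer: -547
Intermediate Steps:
38685 - U = 38685 - 1*39232 = 38685 - 39232 = -547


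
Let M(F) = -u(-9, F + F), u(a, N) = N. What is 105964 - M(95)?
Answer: 106154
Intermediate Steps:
M(F) = -2*F (M(F) = -(F + F) = -2*F)
105964 - M(95) = 105964 - (-2)*95 = 105964 - 1*(-190) = 105964 + 190 = 106154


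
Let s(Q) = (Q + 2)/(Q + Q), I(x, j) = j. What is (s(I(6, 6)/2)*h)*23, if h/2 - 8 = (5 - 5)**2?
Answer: 920/3 ≈ 306.67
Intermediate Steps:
h = 16 (h = 16 + 2*(5 - 5)**2 = 16 + 2*0**2 = 16 + 2*0 = 16 + 0 = 16)
s(Q) = (2 + Q)/(2*Q) (s(Q) = (2 + Q)/((2*Q)) = (2 + Q)*(1/(2*Q)) = (2 + Q)/(2*Q))
(s(I(6, 6)/2)*h)*23 = (((2 + 6/2)/(2*((6/2))))*16)*23 = (((2 + 6*(1/2))/(2*((6*(1/2)))))*16)*23 = (((1/2)*(2 + 3)/3)*16)*23 = (((1/2)*(1/3)*5)*16)*23 = ((5/6)*16)*23 = (40/3)*23 = 920/3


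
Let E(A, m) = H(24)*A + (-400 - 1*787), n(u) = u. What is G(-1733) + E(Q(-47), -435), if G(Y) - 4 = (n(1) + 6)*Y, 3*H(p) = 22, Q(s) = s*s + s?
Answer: 7622/3 ≈ 2540.7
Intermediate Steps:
Q(s) = s + s² (Q(s) = s² + s = s + s²)
H(p) = 22/3 (H(p) = (⅓)*22 = 22/3)
E(A, m) = -1187 + 22*A/3 (E(A, m) = 22*A/3 + (-400 - 1*787) = 22*A/3 + (-400 - 787) = 22*A/3 - 1187 = -1187 + 22*A/3)
G(Y) = 4 + 7*Y (G(Y) = 4 + (1 + 6)*Y = 4 + 7*Y)
G(-1733) + E(Q(-47), -435) = (4 + 7*(-1733)) + (-1187 + 22*(-47*(1 - 47))/3) = (4 - 12131) + (-1187 + 22*(-47*(-46))/3) = -12127 + (-1187 + (22/3)*2162) = -12127 + (-1187 + 47564/3) = -12127 + 44003/3 = 7622/3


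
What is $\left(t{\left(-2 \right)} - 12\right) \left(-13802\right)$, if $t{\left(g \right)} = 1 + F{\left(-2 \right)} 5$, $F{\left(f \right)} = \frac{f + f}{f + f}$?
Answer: $82812$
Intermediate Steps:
$F{\left(f \right)} = 1$ ($F{\left(f \right)} = \frac{2 f}{2 f} = 2 f \frac{1}{2 f} = 1$)
$t{\left(g \right)} = 6$ ($t{\left(g \right)} = 1 + 1 \cdot 5 = 1 + 5 = 6$)
$\left(t{\left(-2 \right)} - 12\right) \left(-13802\right) = \left(6 - 12\right) \left(-13802\right) = \left(-6\right) \left(-13802\right) = 82812$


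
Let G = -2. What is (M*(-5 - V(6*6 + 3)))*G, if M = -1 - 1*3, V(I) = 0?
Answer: -40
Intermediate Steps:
M = -4 (M = -1 - 3 = -4)
(M*(-5 - V(6*6 + 3)))*G = -4*(-5 - 1*0)*(-2) = -4*(-5 + 0)*(-2) = -4*(-5)*(-2) = 20*(-2) = -40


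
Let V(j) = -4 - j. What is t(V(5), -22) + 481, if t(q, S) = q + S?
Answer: 450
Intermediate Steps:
t(q, S) = S + q
t(V(5), -22) + 481 = (-22 + (-4 - 1*5)) + 481 = (-22 + (-4 - 5)) + 481 = (-22 - 9) + 481 = -31 + 481 = 450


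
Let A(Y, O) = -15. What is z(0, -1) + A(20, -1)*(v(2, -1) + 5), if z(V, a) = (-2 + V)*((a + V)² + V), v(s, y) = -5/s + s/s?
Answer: -109/2 ≈ -54.500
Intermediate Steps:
v(s, y) = 1 - 5/s (v(s, y) = -5/s + 1 = 1 - 5/s)
z(V, a) = (-2 + V)*(V + (V + a)²) (z(V, a) = (-2 + V)*((V + a)² + V) = (-2 + V)*(V + (V + a)²))
z(0, -1) + A(20, -1)*(v(2, -1) + 5) = (0² - 2*0 - 2*(0 - 1)² + 0*(0 - 1)²) - 15*((-5 + 2)/2 + 5) = (0 + 0 - 2*(-1)² + 0*(-1)²) - 15*((½)*(-3) + 5) = (0 + 0 - 2*1 + 0*1) - 15*(-3/2 + 5) = (0 + 0 - 2 + 0) - 15*7/2 = -2 - 105/2 = -109/2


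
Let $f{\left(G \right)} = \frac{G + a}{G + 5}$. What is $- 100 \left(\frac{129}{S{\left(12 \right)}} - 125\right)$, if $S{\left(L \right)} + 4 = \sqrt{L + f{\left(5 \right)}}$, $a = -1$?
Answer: $\frac{80500}{3} + \frac{2150 \sqrt{310}}{3} \approx 39452.0$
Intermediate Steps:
$f{\left(G \right)} = \frac{-1 + G}{5 + G}$ ($f{\left(G \right)} = \frac{G - 1}{G + 5} = \frac{-1 + G}{5 + G}$)
$S{\left(L \right)} = -4 + \sqrt{\frac{2}{5} + L}$ ($S{\left(L \right)} = -4 + \sqrt{L + \frac{-1 + 5}{5 + 5}} = -4 + \sqrt{L + \frac{1}{10} \cdot 4} = -4 + \sqrt{L + \frac{2}{5}} = -4 + \sqrt{\frac{2}{5} + L}$)
$- 100 \left(\frac{129}{S{\left(12 \right)}} - 125\right) = - 100 \left(\frac{129}{-4 + \frac{\sqrt{10 + 25 \cdot 12}}{5}} - 125\right) = - 100 \left(\frac{129}{-4 + \frac{\sqrt{10 + 300}}{5}} - 125\right) = - 100 \left(\frac{129}{-4 + \frac{\sqrt{310}}{5}} - 125\right) = - 100 \left(-125 + \frac{129}{-4 + \frac{\sqrt{310}}{5}}\right) = 12500 - \frac{12900}{-4 + \frac{\sqrt{310}}{5}}$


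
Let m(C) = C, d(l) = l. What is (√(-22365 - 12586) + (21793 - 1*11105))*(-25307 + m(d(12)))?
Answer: -270352960 - 25295*I*√34951 ≈ -2.7035e+8 - 4.7289e+6*I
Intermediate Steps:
(√(-22365 - 12586) + (21793 - 1*11105))*(-25307 + m(d(12))) = (√(-22365 - 12586) + (21793 - 1*11105))*(-25307 + 12) = (√(-34951) + (21793 - 11105))*(-25295) = (I*√34951 + 10688)*(-25295) = (10688 + I*√34951)*(-25295) = -270352960 - 25295*I*√34951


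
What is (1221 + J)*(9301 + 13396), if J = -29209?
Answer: -635243636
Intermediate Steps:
(1221 + J)*(9301 + 13396) = (1221 - 29209)*(9301 + 13396) = -27988*22697 = -635243636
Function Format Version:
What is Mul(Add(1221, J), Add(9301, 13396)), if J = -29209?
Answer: -635243636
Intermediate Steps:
Mul(Add(1221, J), Add(9301, 13396)) = Mul(Add(1221, -29209), Add(9301, 13396)) = Mul(-27988, 22697) = -635243636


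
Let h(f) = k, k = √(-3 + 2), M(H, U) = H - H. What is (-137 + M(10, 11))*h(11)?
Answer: -137*I ≈ -137.0*I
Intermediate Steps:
M(H, U) = 0
k = I (k = √(-1) = I ≈ 1.0*I)
h(f) = I
(-137 + M(10, 11))*h(11) = (-137 + 0)*I = -137*I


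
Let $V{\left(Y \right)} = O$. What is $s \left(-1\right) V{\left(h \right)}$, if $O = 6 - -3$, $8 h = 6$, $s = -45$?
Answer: $405$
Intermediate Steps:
$h = \frac{3}{4}$ ($h = \frac{1}{8} \cdot 6 = \frac{3}{4} \approx 0.75$)
$O = 9$ ($O = 6 + 3 = 9$)
$V{\left(Y \right)} = 9$
$s \left(-1\right) V{\left(h \right)} = \left(-45\right) \left(-1\right) 9 = 45 \cdot 9 = 405$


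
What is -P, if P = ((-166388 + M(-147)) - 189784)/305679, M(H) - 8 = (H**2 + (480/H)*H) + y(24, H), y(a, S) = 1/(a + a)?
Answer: 16035599/14672592 ≈ 1.0929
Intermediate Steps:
y(a, S) = 1/(2*a)
M(H) = 23425/48 + H**2 (M(H) = 8 + ((H**2 + (480/H)*H) + (1/2)/24) = 8 + ((H**2 + 480) + (1/2)*(1/24)) = 8 + ((480 + H**2) + 1/48) = 8 + (23041/48 + H**2) = 23425/48 + H**2)
P = -16035599/14672592 (P = ((-166388 + (23425/48 + (-147)**2)) - 189784)/305679 = ((-166388 + (23425/48 + 21609)) - 189784)*(1/305679) = ((-166388 + 1060657/48) - 189784)*(1/305679) = (-6925967/48 - 189784)*(1/305679) = -16035599/48*1/305679 = -16035599/14672592 ≈ -1.0929)
-P = -1*(-16035599/14672592) = 16035599/14672592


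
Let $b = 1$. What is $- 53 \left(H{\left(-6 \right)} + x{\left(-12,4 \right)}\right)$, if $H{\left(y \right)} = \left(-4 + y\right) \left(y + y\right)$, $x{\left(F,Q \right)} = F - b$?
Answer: $-5671$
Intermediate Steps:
$x{\left(F,Q \right)} = -1 + F$ ($x{\left(F,Q \right)} = F - 1 = -1 + F$)
$H{\left(y \right)} = 2 y \left(-4 + y\right)$ ($H{\left(y \right)} = \left(-4 + y\right) 2 y = 2 y \left(-4 + y\right)$)
$- 53 \left(H{\left(-6 \right)} + x{\left(-12,4 \right)}\right) = - 53 \left(2 \left(-6\right) \left(-4 - 6\right) - 13\right) = - 53 \left(2 \left(-6\right) \left(-10\right) - 13\right) = - 53 \left(120 - 13\right) = \left(-53\right) 107 = -5671$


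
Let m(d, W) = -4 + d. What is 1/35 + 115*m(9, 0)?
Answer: 20126/35 ≈ 575.03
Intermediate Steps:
1/35 + 115*m(9, 0) = 1/35 + 115*(-4 + 9) = 1/35 + 115*5 = 1/35 + 575 = 20126/35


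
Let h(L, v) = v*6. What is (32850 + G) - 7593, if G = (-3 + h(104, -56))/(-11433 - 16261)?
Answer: 699467697/27694 ≈ 25257.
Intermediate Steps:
h(L, v) = 6*v
G = 339/27694 (G = (-3 + 6*(-56))/(-11433 - 16261) = (-3 - 336)/(-27694) = -339*(-1/27694) = 339/27694 ≈ 0.012241)
(32850 + G) - 7593 = (32850 + 339/27694) - 7593 = 909748239/27694 - 7593 = 699467697/27694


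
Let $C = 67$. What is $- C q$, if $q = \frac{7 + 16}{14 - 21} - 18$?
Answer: $\frac{9983}{7} \approx 1426.1$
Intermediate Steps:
$q = - \frac{149}{7}$ ($q = \frac{23}{-7} - 18 = 23 \left(- \frac{1}{7}\right) - 18 = - \frac{23}{7} - 18 = - \frac{149}{7} \approx -21.286$)
$- C q = \left(-1\right) 67 \left(- \frac{149}{7}\right) = \left(-67\right) \left(- \frac{149}{7}\right) = \frac{9983}{7}$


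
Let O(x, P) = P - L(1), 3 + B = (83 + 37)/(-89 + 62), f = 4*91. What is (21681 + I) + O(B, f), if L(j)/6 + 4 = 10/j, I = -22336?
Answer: -327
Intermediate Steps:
f = 364
B = -67/9 (B = -3 + (83 + 37)/(-89 + 62) = -3 + 120/(-27) = -3 + 120*(-1/27) = -3 - 40/9 = -67/9 ≈ -7.4444)
L(j) = -24 + 60/j (L(j) = -24 + 6*(10/j) = -24 + 60/j)
O(x, P) = -36 + P (O(x, P) = P - (-24 + 60/1) = P - (-24 + 60*1) = P - (-24 + 60) = P - 1*36 = P - 36 = -36 + P)
(21681 + I) + O(B, f) = (21681 - 22336) + (-36 + 364) = -655 + 328 = -327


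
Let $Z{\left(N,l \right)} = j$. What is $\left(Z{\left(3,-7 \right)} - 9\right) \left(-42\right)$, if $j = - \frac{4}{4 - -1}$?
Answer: $\frac{2058}{5} \approx 411.6$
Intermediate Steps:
$j = - \frac{4}{5}$ ($j = - \frac{4}{4 + 1} = - \frac{4}{5} \approx -0.8$)
$Z{\left(N,l \right)} = - \frac{4}{5}$
$\left(Z{\left(3,-7 \right)} - 9\right) \left(-42\right) = \left(- \frac{4}{5} - 9\right) \left(-42\right) = \left(- \frac{49}{5}\right) \left(-42\right) = \frac{2058}{5}$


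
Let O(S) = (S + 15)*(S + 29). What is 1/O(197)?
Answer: 1/47912 ≈ 2.0872e-5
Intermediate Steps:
O(S) = (15 + S)*(29 + S)
1/O(197) = 1/(435 + 197**2 + 44*197) = 1/(435 + 38809 + 8668) = 1/47912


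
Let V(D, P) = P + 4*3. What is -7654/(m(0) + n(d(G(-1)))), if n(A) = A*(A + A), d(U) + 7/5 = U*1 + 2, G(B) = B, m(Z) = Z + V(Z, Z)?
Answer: -95675/154 ≈ -621.27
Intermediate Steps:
V(D, P) = 12 + P (V(D, P) = P + 12 = 12 + P)
m(Z) = 12 + 2*Z (m(Z) = Z + (12 + Z) = 12 + 2*Z)
d(U) = ⅗ + U (d(U) = -7/5 + (U*1 + 2) = -7/5 + (U + 2) = -7/5 + (2 + U) = ⅗ + U)
n(A) = 2*A² (n(A) = A*(2*A) = 2*A²)
-7654/(m(0) + n(d(G(-1)))) = -7654/((12 + 2*0) + 2*(⅗ - 1)²) = -7654/((12 + 0) + 2*(-⅖)²) = -7654/(12 + 2*(4/25)) = -7654/(12 + 8/25) = -7654/308/25 = -7654*25/308 = -95675/154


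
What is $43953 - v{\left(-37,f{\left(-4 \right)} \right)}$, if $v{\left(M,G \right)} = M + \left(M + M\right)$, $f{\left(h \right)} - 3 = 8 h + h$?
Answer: $44064$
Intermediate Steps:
$f{\left(h \right)} = 3 + 9 h$ ($f{\left(h \right)} = 3 + \left(8 h + h\right) = 3 + 9 h$)
$v{\left(M,G \right)} = 3 M$ ($v{\left(M,G \right)} = M + 2 M = 3 M$)
$43953 - v{\left(-37,f{\left(-4 \right)} \right)} = 43953 - 3 \left(-37\right) = 43953 - -111 = 43953 + 111 = 44064$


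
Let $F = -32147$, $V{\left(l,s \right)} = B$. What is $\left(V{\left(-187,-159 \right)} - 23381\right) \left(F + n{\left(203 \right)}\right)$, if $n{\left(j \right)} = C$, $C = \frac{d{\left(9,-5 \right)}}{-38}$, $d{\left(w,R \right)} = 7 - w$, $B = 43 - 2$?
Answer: $\frac{14255885280}{19} \approx 7.5031 \cdot 10^{8}$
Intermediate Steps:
$B = 41$
$V{\left(l,s \right)} = 41$
$C = \frac{1}{19}$ ($C = \frac{7 - 9}{-38} = \left(7 - 9\right) \left(- \frac{1}{38}\right) = \left(-2\right) \left(- \frac{1}{38}\right) = \frac{1}{19} \approx 0.052632$)
$n{\left(j \right)} = \frac{1}{19}$
$\left(V{\left(-187,-159 \right)} - 23381\right) \left(F + n{\left(203 \right)}\right) = \left(41 - 23381\right) \left(-32147 + \frac{1}{19}\right) = \left(-23340\right) \left(- \frac{610792}{19}\right) = \frac{14255885280}{19}$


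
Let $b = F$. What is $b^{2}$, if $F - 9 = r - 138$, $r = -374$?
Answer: $253009$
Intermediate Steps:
$F = -503$ ($F = 9 - 512 = -503$)
$b = -503$
$b^{2} = \left(-503\right)^{2} = 253009$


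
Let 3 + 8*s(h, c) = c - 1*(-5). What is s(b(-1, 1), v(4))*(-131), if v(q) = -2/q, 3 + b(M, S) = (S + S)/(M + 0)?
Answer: -393/16 ≈ -24.563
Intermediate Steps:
b(M, S) = -3 + 2*S/M (b(M, S) = -3 + (S + S)/(M + 0) = -3 + (2*S)/M = -3 + 2*S/M)
s(h, c) = ¼ + c/8 (s(h, c) = -3/8 + (c - 1*(-5))/8 = -3/8 + (c + 5)/8 = -3/8 + (5 + c)/8 = -3/8 + (5/8 + c/8) = ¼ + c/8)
s(b(-1, 1), v(4))*(-131) = (¼ + (-2/4)/8)*(-131) = (¼ + (-2*¼)/8)*(-131) = (¼ + (⅛)*(-½))*(-131) = (¼ - 1/16)*(-131) = (3/16)*(-131) = -393/16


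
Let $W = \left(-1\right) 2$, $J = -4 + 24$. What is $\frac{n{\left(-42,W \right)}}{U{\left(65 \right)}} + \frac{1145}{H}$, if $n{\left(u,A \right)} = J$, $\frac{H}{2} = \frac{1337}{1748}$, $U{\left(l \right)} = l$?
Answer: $\frac{13014838}{17381} \approx 748.8$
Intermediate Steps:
$J = 20$
$W = -2$
$H = \frac{1337}{874}$ ($H = 2 \cdot \frac{1337}{1748} = \frac{1337}{874} \approx 1.5297$)
$n{\left(u,A \right)} = 20$
$\frac{n{\left(-42,W \right)}}{U{\left(65 \right)}} + \frac{1145}{H} = \frac{20}{65} + \frac{1145}{\frac{1337}{874}} = 20 \cdot \frac{1}{65} + 1145 \cdot \frac{874}{1337} = \frac{4}{13} + \frac{1000730}{1337} = \frac{13014838}{17381}$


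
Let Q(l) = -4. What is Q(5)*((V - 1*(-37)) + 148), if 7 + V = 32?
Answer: -840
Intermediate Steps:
V = 25 (V = -7 + 32 = 25)
Q(5)*((V - 1*(-37)) + 148) = -4*((25 - 1*(-37)) + 148) = -4*((25 + 37) + 148) = -4*(62 + 148) = -4*210 = -840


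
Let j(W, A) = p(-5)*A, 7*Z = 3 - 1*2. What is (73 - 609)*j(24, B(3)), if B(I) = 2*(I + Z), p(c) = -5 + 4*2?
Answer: -70752/7 ≈ -10107.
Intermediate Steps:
p(c) = 3 (p(c) = -5 + 8 = 3)
Z = 1/7 (Z = (3 - 1*2)/7 = (3 - 2)/7 = (1/7)*1 = 1/7 ≈ 0.14286)
B(I) = 2/7 + 2*I (B(I) = 2*(I + 1/7) = 2*(1/7 + I) = 2/7 + 2*I)
j(W, A) = 3*A
(73 - 609)*j(24, B(3)) = (73 - 609)*(3*(2/7 + 2*3)) = -1608*(2/7 + 6) = -1608*44/7 = -536*132/7 = -70752/7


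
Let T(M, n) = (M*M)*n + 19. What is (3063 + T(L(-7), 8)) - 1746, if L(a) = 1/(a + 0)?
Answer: 65472/49 ≈ 1336.2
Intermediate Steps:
L(a) = 1/a
T(M, n) = 19 + n*M**2 (T(M, n) = M**2*n + 19 = n*M**2 + 19 = 19 + n*M**2)
(3063 + T(L(-7), 8)) - 1746 = (3063 + (19 + 8*(1/(-7))**2)) - 1746 = (3063 + (19 + 8*(-1/7)**2)) - 1746 = (3063 + (19 + 8*(1/49))) - 1746 = (3063 + (19 + 8/49)) - 1746 = (3063 + 939/49) - 1746 = 151026/49 - 1746 = 65472/49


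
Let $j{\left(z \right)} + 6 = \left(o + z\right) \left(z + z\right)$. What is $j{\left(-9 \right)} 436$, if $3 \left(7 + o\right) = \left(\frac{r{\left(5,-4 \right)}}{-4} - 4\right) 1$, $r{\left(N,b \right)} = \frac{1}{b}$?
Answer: $\frac{266505}{2} \approx 1.3325 \cdot 10^{5}$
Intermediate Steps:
$o = - \frac{133}{16}$ ($o = -7 + \frac{\left(\frac{1}{\left(-4\right) \left(-4\right)} - 4\right) 1}{3} = -7 + \frac{\left(\left(- \frac{1}{4}\right) \left(- \frac{1}{4}\right) - 4\right) 1}{3} = -7 + \frac{\left(\frac{1}{16} - 4\right) 1}{3} = -7 + \frac{\left(- \frac{63}{16}\right) 1}{3} = -7 + \frac{1}{3} \left(- \frac{63}{16}\right) = -7 - \frac{21}{16} = - \frac{133}{16} \approx -8.3125$)
$j{\left(z \right)} = -6 + 2 z \left(- \frac{133}{16} + z\right)$ ($j{\left(z \right)} = -6 + \left(- \frac{133}{16} + z\right) \left(z + z\right) = -6 + \left(- \frac{133}{16} + z\right) 2 z = -6 + 2 z \left(- \frac{133}{16} + z\right)$)
$j{\left(-9 \right)} 436 = \left(-6 + 2 \left(-9\right)^{2} - - \frac{1197}{8}\right) 436 = \left(-6 + 2 \cdot 81 + \frac{1197}{8}\right) 436 = \left(-6 + 162 + \frac{1197}{8}\right) 436 = \frac{2445}{8} \cdot 436 = \frac{266505}{2}$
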